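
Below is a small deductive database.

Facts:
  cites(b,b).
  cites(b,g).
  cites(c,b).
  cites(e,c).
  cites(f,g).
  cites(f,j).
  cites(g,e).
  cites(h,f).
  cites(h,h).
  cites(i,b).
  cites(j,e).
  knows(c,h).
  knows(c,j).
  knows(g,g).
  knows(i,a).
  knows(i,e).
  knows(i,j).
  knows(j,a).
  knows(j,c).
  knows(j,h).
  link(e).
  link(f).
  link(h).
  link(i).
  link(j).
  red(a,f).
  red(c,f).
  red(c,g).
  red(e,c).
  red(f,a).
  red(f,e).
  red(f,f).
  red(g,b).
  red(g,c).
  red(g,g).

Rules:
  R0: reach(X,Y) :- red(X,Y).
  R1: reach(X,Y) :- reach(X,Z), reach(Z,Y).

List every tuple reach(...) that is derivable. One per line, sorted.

reach(a,a)
reach(a,b)
reach(a,c)
reach(a,e)
reach(a,f)
reach(a,g)
reach(c,a)
reach(c,b)
reach(c,c)
reach(c,e)
reach(c,f)
reach(c,g)
reach(e,a)
reach(e,b)
reach(e,c)
reach(e,e)
reach(e,f)
reach(e,g)
reach(f,a)
reach(f,b)
reach(f,c)
reach(f,e)
reach(f,f)
reach(f,g)
reach(g,a)
reach(g,b)
reach(g,c)
reach(g,e)
reach(g,f)
reach(g,g)

round 1: derive reach(a,f) via R0 from red(a,f)
round 1: derive reach(c,f) via R0 from red(c,f)
round 1: derive reach(c,g) via R0 from red(c,g)
round 1: derive reach(e,c) via R0 from red(e,c)
round 1: derive reach(f,a) via R0 from red(f,a)
round 1: derive reach(f,e) via R0 from red(f,e)
round 1: derive reach(f,f) via R0 from red(f,f)
round 1: derive reach(g,b) via R0 from red(g,b)
round 1: derive reach(g,c) via R0 from red(g,c)
round 1: derive reach(g,g) via R0 from red(g,g)
round 2: derive reach(a,a) via R1 from reach(a,f), reach(f,a)
round 2: derive reach(a,e) via R1 from reach(a,f), reach(f,e)
round 2: derive reach(c,a) via R1 from reach(c,f), reach(f,a)
round 2: derive reach(c,b) via R1 from reach(c,g), reach(g,b)
round 2: derive reach(c,c) via R1 from reach(c,g), reach(g,c)
round 2: derive reach(c,e) via R1 from reach(c,f), reach(f,e)
round 2: derive reach(e,f) via R1 from reach(e,c), reach(c,f)
round 2: derive reach(e,g) via R1 from reach(e,c), reach(c,g)
round 2: derive reach(f,c) via R1 from reach(f,e), reach(e,c)
round 2: derive reach(g,f) via R1 from reach(g,c), reach(c,f)
round 3: derive reach(a,c) via R1 from reach(a,e), reach(e,c)
round 3: derive reach(a,g) via R1 from reach(a,e), reach(e,g)
round 3: derive reach(e,a) via R1 from reach(e,c), reach(c,a)
round 3: derive reach(e,b) via R1 from reach(e,c), reach(c,b)
round 3: derive reach(e,e) via R1 from reach(e,c), reach(c,e)
round 3: derive reach(f,b) via R1 from reach(f,c), reach(c,b)
round 3: derive reach(f,g) via R1 from reach(f,c), reach(c,g)
round 3: derive reach(g,a) via R1 from reach(g,c), reach(c,a)
round 3: derive reach(g,e) via R1 from reach(g,c), reach(c,e)
round 4: derive reach(a,b) via R1 from reach(a,c), reach(c,b)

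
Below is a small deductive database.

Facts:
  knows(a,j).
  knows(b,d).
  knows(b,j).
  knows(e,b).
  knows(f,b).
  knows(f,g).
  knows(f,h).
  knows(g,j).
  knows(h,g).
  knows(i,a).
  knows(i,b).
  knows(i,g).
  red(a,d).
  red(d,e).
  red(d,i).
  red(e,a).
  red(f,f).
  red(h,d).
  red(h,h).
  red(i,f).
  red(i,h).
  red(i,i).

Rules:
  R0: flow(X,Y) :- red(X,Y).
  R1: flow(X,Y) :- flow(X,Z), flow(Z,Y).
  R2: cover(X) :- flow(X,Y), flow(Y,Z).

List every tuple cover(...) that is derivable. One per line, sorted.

round 1: derive flow(a,d) via R0 from red(a,d)
round 1: derive flow(d,e) via R0 from red(d,e)
round 1: derive flow(d,i) via R0 from red(d,i)
round 1: derive flow(e,a) via R0 from red(e,a)
round 1: derive flow(f,f) via R0 from red(f,f)
round 1: derive flow(h,d) via R0 from red(h,d)
round 1: derive flow(h,h) via R0 from red(h,h)
round 1: derive flow(i,f) via R0 from red(i,f)
round 1: derive flow(i,h) via R0 from red(i,h)
round 1: derive flow(i,i) via R0 from red(i,i)
round 2: derive flow(a,e) via R1 from flow(a,d), flow(d,e)
round 2: derive flow(a,i) via R1 from flow(a,d), flow(d,i)
round 2: derive flow(d,a) via R1 from flow(d,e), flow(e,a)
round 2: derive flow(d,f) via R1 from flow(d,i), flow(i,f)
round 2: derive flow(d,h) via R1 from flow(d,i), flow(i,h)
round 2: derive flow(e,d) via R1 from flow(e,a), flow(a,d)
round 2: derive flow(h,e) via R1 from flow(h,d), flow(d,e)
round 2: derive flow(h,i) via R1 from flow(h,d), flow(d,i)
round 2: derive flow(i,d) via R1 from flow(i,h), flow(h,d)
round 2: derive cover(a) via R2 from flow(a,d), flow(d,e)
round 2: derive cover(d) via R2 from flow(d,e), flow(e,a)
round 2: derive cover(e) via R2 from flow(e,a), flow(a,d)
round 2: derive cover(f) via R2 from flow(f,f), flow(f,f)
round 2: derive cover(h) via R2 from flow(h,d), flow(d,e)
round 2: derive cover(i) via R2 from flow(i,f), flow(f,f)
round 3: derive flow(a,a) via R1 from flow(a,d), flow(d,a)
round 3: derive flow(a,f) via R1 from flow(a,d), flow(d,f)
round 3: derive flow(a,h) via R1 from flow(a,d), flow(d,h)
round 3: derive flow(d,d) via R1 from flow(d,a), flow(a,d)
round 3: derive flow(e,e) via R1 from flow(e,a), flow(a,e)
round 3: derive flow(e,f) via R1 from flow(e,d), flow(d,f)
round 3: derive flow(e,h) via R1 from flow(e,d), flow(d,h)
round 3: derive flow(e,i) via R1 from flow(e,a), flow(a,i)
round 3: derive flow(h,a) via R1 from flow(h,d), flow(d,a)
round 3: derive flow(h,f) via R1 from flow(h,d), flow(d,f)
round 3: derive flow(i,a) via R1 from flow(i,d), flow(d,a)
round 3: derive flow(i,e) via R1 from flow(i,d), flow(d,e)

cover(a)
cover(d)
cover(e)
cover(f)
cover(h)
cover(i)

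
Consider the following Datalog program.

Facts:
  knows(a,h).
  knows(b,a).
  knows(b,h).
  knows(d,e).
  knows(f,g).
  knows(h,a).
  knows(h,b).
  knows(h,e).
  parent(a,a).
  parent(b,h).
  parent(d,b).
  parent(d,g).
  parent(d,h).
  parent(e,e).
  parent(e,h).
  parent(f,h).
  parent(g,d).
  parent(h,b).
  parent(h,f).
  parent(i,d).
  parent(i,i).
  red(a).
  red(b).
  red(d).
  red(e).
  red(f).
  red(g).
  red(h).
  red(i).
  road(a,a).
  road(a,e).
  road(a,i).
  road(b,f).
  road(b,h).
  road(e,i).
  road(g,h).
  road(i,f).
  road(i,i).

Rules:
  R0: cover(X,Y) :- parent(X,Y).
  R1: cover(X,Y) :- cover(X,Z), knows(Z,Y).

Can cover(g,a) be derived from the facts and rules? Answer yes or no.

round 1: derive cover(a,a) via R0 from parent(a,a)
round 1: derive cover(b,h) via R0 from parent(b,h)
round 1: derive cover(d,b) via R0 from parent(d,b)
round 1: derive cover(d,g) via R0 from parent(d,g)
round 1: derive cover(d,h) via R0 from parent(d,h)
round 1: derive cover(e,e) via R0 from parent(e,e)
round 1: derive cover(e,h) via R0 from parent(e,h)
round 1: derive cover(f,h) via R0 from parent(f,h)
round 1: derive cover(g,d) via R0 from parent(g,d)
round 1: derive cover(h,b) via R0 from parent(h,b)
round 1: derive cover(h,f) via R0 from parent(h,f)
round 1: derive cover(i,d) via R0 from parent(i,d)
round 1: derive cover(i,i) via R0 from parent(i,i)
round 2: derive cover(a,h) via R1 from cover(a,a), knows(a,h)
round 2: derive cover(b,a) via R1 from cover(b,h), knows(h,a)
round 2: derive cover(b,b) via R1 from cover(b,h), knows(h,b)
round 2: derive cover(b,e) via R1 from cover(b,h), knows(h,e)
round 2: derive cover(d,a) via R1 from cover(d,b), knows(b,a)
round 2: derive cover(d,e) via R1 from cover(d,h), knows(h,e)
round 2: derive cover(e,a) via R1 from cover(e,h), knows(h,a)
round 2: derive cover(e,b) via R1 from cover(e,h), knows(h,b)
round 2: derive cover(f,a) via R1 from cover(f,h), knows(h,a)
round 2: derive cover(f,b) via R1 from cover(f,h), knows(h,b)
round 2: derive cover(f,e) via R1 from cover(f,h), knows(h,e)
round 2: derive cover(g,e) via R1 from cover(g,d), knows(d,e)
round 2: derive cover(h,a) via R1 from cover(h,b), knows(b,a)
round 2: derive cover(h,g) via R1 from cover(h,f), knows(f,g)
round 2: derive cover(h,h) via R1 from cover(h,b), knows(b,h)
round 2: derive cover(i,e) via R1 from cover(i,d), knows(d,e)
round 3: derive cover(a,b) via R1 from cover(a,h), knows(h,b)
round 3: derive cover(a,e) via R1 from cover(a,h), knows(h,e)
round 3: derive cover(h,e) via R1 from cover(h,h), knows(h,e)

no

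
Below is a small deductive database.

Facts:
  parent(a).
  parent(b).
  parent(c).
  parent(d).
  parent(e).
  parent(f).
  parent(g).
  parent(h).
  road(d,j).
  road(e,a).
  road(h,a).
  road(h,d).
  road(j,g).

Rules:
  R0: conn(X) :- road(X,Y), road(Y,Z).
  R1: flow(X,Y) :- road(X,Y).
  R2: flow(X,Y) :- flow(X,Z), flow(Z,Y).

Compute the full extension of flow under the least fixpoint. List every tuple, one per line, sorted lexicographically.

round 1: derive flow(d,j) via R1 from road(d,j)
round 1: derive flow(e,a) via R1 from road(e,a)
round 1: derive flow(h,a) via R1 from road(h,a)
round 1: derive flow(h,d) via R1 from road(h,d)
round 1: derive flow(j,g) via R1 from road(j,g)
round 2: derive flow(d,g) via R2 from flow(d,j), flow(j,g)
round 2: derive flow(h,j) via R2 from flow(h,d), flow(d,j)
round 3: derive flow(h,g) via R2 from flow(h,d), flow(d,g)

flow(d,g)
flow(d,j)
flow(e,a)
flow(h,a)
flow(h,d)
flow(h,g)
flow(h,j)
flow(j,g)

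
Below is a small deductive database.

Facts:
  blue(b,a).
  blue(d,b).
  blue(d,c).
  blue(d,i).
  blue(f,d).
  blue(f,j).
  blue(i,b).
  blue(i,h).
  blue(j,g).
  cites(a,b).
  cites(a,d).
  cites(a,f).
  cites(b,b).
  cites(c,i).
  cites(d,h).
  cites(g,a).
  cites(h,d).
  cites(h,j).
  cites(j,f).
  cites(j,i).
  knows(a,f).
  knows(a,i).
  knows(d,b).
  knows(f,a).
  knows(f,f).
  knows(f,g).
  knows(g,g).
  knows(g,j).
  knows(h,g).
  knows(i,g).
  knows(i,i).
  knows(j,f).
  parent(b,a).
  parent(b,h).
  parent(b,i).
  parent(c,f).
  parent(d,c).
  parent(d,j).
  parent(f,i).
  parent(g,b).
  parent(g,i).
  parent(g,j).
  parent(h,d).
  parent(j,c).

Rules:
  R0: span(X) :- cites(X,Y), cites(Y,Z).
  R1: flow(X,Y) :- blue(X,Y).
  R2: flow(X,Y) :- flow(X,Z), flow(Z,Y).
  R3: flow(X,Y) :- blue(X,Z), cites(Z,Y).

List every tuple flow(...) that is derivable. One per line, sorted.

flow(b,a)
flow(b,b)
flow(b,c)
flow(b,d)
flow(b,f)
flow(b,g)
flow(b,h)
flow(b,i)
flow(b,j)
flow(d,a)
flow(d,b)
flow(d,c)
flow(d,d)
flow(d,f)
flow(d,g)
flow(d,h)
flow(d,i)
flow(d,j)
flow(f,a)
flow(f,b)
flow(f,c)
flow(f,d)
flow(f,f)
flow(f,g)
flow(f,h)
flow(f,i)
flow(f,j)
flow(i,a)
flow(i,b)
flow(i,c)
flow(i,d)
flow(i,f)
flow(i,g)
flow(i,h)
flow(i,i)
flow(i,j)
flow(j,a)
flow(j,g)

round 1: derive flow(b,a) via R1 from blue(b,a)
round 1: derive flow(d,b) via R1 from blue(d,b)
round 1: derive flow(d,c) via R1 from blue(d,c)
round 1: derive flow(d,i) via R1 from blue(d,i)
round 1: derive flow(f,d) via R1 from blue(f,d)
round 1: derive flow(f,j) via R1 from blue(f,j)
round 1: derive flow(i,b) via R1 from blue(i,b)
round 1: derive flow(i,h) via R1 from blue(i,h)
round 1: derive flow(j,g) via R1 from blue(j,g)
round 1: derive flow(b,b) via R3 from blue(b,a), cites(a,b)
round 1: derive flow(b,d) via R3 from blue(b,a), cites(a,d)
round 1: derive flow(b,f) via R3 from blue(b,a), cites(a,f)
round 1: derive flow(f,f) via R3 from blue(f,j), cites(j,f)
round 1: derive flow(f,h) via R3 from blue(f,d), cites(d,h)
round 1: derive flow(f,i) via R3 from blue(f,j), cites(j,i)
round 1: derive flow(i,d) via R3 from blue(i,h), cites(h,d)
round 1: derive flow(i,j) via R3 from blue(i,h), cites(h,j)
round 1: derive flow(j,a) via R3 from blue(j,g), cites(g,a)
round 2: derive flow(b,c) via R2 from flow(b,d), flow(d,c)
round 2: derive flow(b,h) via R2 from flow(b,f), flow(f,h)
round 2: derive flow(b,i) via R2 from flow(b,d), flow(d,i)
round 2: derive flow(b,j) via R2 from flow(b,f), flow(f,j)
round 2: derive flow(d,a) via R2 from flow(d,b), flow(b,a)
round 2: derive flow(d,d) via R2 from flow(d,b), flow(b,d)
round 2: derive flow(d,f) via R2 from flow(d,b), flow(b,f)
round 2: derive flow(d,h) via R2 from flow(d,i), flow(i,h)
round 2: derive flow(d,j) via R2 from flow(d,i), flow(i,j)
round 2: derive flow(f,a) via R2 from flow(f,j), flow(j,a)
round 2: derive flow(f,b) via R2 from flow(f,d), flow(d,b)
round 2: derive flow(f,c) via R2 from flow(f,d), flow(d,c)
round 2: derive flow(f,g) via R2 from flow(f,j), flow(j,g)
round 2: derive flow(i,a) via R2 from flow(i,b), flow(b,a)
round 2: derive flow(i,c) via R2 from flow(i,d), flow(d,c)
round 2: derive flow(i,f) via R2 from flow(i,b), flow(b,f)
round 2: derive flow(i,g) via R2 from flow(i,j), flow(j,g)
round 2: derive flow(i,i) via R2 from flow(i,d), flow(d,i)
round 3: derive flow(b,g) via R2 from flow(b,f), flow(f,g)
round 3: derive flow(d,g) via R2 from flow(d,f), flow(f,g)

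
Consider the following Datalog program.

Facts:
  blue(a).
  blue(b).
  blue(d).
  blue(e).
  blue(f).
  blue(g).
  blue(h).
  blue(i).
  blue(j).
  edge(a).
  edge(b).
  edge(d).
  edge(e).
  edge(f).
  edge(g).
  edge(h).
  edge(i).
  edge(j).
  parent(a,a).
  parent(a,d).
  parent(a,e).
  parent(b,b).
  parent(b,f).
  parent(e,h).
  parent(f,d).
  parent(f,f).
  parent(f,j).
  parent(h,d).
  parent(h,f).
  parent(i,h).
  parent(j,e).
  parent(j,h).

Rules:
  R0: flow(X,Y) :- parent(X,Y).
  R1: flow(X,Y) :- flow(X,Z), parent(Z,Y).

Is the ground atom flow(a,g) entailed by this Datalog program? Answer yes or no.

no

round 1: derive flow(a,a) via R0 from parent(a,a)
round 1: derive flow(a,d) via R0 from parent(a,d)
round 1: derive flow(a,e) via R0 from parent(a,e)
round 1: derive flow(b,b) via R0 from parent(b,b)
round 1: derive flow(b,f) via R0 from parent(b,f)
round 1: derive flow(e,h) via R0 from parent(e,h)
round 1: derive flow(f,d) via R0 from parent(f,d)
round 1: derive flow(f,f) via R0 from parent(f,f)
round 1: derive flow(f,j) via R0 from parent(f,j)
round 1: derive flow(h,d) via R0 from parent(h,d)
round 1: derive flow(h,f) via R0 from parent(h,f)
round 1: derive flow(i,h) via R0 from parent(i,h)
round 1: derive flow(j,e) via R0 from parent(j,e)
round 1: derive flow(j,h) via R0 from parent(j,h)
round 2: derive flow(a,h) via R1 from flow(a,e), parent(e,h)
round 2: derive flow(b,d) via R1 from flow(b,f), parent(f,d)
round 2: derive flow(b,j) via R1 from flow(b,f), parent(f,j)
round 2: derive flow(e,d) via R1 from flow(e,h), parent(h,d)
round 2: derive flow(e,f) via R1 from flow(e,h), parent(h,f)
round 2: derive flow(f,e) via R1 from flow(f,j), parent(j,e)
round 2: derive flow(f,h) via R1 from flow(f,j), parent(j,h)
round 2: derive flow(h,j) via R1 from flow(h,f), parent(f,j)
round 2: derive flow(i,d) via R1 from flow(i,h), parent(h,d)
round 2: derive flow(i,f) via R1 from flow(i,h), parent(h,f)
round 2: derive flow(j,d) via R1 from flow(j,h), parent(h,d)
round 2: derive flow(j,f) via R1 from flow(j,h), parent(h,f)
round 3: derive flow(a,f) via R1 from flow(a,h), parent(h,f)
round 3: derive flow(b,e) via R1 from flow(b,j), parent(j,e)
round 3: derive flow(b,h) via R1 from flow(b,j), parent(j,h)
round 3: derive flow(e,j) via R1 from flow(e,f), parent(f,j)
round 3: derive flow(h,e) via R1 from flow(h,j), parent(j,e)
round 3: derive flow(h,h) via R1 from flow(h,j), parent(j,h)
round 3: derive flow(i,j) via R1 from flow(i,f), parent(f,j)
round 3: derive flow(j,j) via R1 from flow(j,f), parent(f,j)
round 4: derive flow(a,j) via R1 from flow(a,f), parent(f,j)
round 4: derive flow(e,e) via R1 from flow(e,j), parent(j,e)
round 4: derive flow(i,e) via R1 from flow(i,j), parent(j,e)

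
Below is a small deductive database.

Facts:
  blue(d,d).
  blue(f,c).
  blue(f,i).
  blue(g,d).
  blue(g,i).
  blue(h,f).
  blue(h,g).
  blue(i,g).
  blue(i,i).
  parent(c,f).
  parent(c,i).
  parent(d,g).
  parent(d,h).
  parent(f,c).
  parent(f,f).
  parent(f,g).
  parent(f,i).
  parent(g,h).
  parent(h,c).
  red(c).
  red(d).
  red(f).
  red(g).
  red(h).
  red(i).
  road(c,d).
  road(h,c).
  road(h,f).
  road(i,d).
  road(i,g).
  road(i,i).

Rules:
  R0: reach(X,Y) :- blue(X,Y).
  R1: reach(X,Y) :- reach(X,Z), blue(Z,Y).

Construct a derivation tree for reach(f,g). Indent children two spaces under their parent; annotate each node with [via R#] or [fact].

reach(f,g)  [via R1]
  reach(f,i)  [via R0]
    blue(f,i)  [fact]
  blue(i,g)  [fact]

round 1: derive reach(d,d) via R0 from blue(d,d)
round 1: derive reach(f,c) via R0 from blue(f,c)
round 1: derive reach(f,i) via R0 from blue(f,i)
round 1: derive reach(g,d) via R0 from blue(g,d)
round 1: derive reach(g,i) via R0 from blue(g,i)
round 1: derive reach(h,f) via R0 from blue(h,f)
round 1: derive reach(h,g) via R0 from blue(h,g)
round 1: derive reach(i,g) via R0 from blue(i,g)
round 1: derive reach(i,i) via R0 from blue(i,i)
round 2: derive reach(f,g) via R1 from reach(f,i), blue(i,g)
round 2: derive reach(g,g) via R1 from reach(g,i), blue(i,g)
round 2: derive reach(h,c) via R1 from reach(h,f), blue(f,c)
round 2: derive reach(h,d) via R1 from reach(h,g), blue(g,d)
round 2: derive reach(h,i) via R1 from reach(h,f), blue(f,i)
round 2: derive reach(i,d) via R1 from reach(i,g), blue(g,d)
round 3: derive reach(f,d) via R1 from reach(f,g), blue(g,d)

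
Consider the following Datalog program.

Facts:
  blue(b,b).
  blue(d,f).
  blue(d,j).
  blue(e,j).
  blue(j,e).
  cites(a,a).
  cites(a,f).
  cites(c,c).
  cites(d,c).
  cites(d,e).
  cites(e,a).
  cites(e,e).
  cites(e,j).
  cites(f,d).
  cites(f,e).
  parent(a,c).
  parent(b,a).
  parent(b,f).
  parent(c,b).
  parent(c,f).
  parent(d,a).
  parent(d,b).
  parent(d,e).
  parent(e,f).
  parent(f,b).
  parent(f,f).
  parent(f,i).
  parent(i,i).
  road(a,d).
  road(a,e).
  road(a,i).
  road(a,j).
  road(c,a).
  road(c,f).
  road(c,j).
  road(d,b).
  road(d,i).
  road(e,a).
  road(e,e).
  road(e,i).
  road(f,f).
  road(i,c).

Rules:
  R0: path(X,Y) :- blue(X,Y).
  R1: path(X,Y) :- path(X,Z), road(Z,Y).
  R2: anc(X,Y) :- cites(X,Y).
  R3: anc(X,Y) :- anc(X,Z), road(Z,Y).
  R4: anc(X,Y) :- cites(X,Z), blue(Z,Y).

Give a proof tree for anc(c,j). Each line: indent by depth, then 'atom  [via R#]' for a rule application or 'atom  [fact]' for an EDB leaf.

round 1: derive anc(a,a) via R2 from cites(a,a)
round 1: derive anc(a,f) via R2 from cites(a,f)
round 1: derive anc(c,c) via R2 from cites(c,c)
round 1: derive anc(d,c) via R2 from cites(d,c)
round 1: derive anc(d,e) via R2 from cites(d,e)
round 1: derive anc(e,a) via R2 from cites(e,a)
round 1: derive anc(e,e) via R2 from cites(e,e)
round 1: derive anc(e,j) via R2 from cites(e,j)
round 1: derive anc(f,d) via R2 from cites(f,d)
round 1: derive anc(f,e) via R2 from cites(f,e)
round 1: derive anc(d,j) via R4 from cites(d,e), blue(e,j)
round 1: derive anc(f,f) via R4 from cites(f,d), blue(d,f)
round 1: derive anc(f,j) via R4 from cites(f,d), blue(d,j)
round 2: derive anc(a,d) via R3 from anc(a,a), road(a,d)
round 2: derive anc(a,e) via R3 from anc(a,a), road(a,e)
round 2: derive anc(a,i) via R3 from anc(a,a), road(a,i)
round 2: derive anc(a,j) via R3 from anc(a,a), road(a,j)
round 2: derive anc(c,a) via R3 from anc(c,c), road(c,a)
round 2: derive anc(c,f) via R3 from anc(c,c), road(c,f)
round 2: derive anc(c,j) via R3 from anc(c,c), road(c,j)
round 2: derive anc(d,a) via R3 from anc(d,c), road(c,a)
round 2: derive anc(d,f) via R3 from anc(d,c), road(c,f)
round 2: derive anc(d,i) via R3 from anc(d,e), road(e,i)
round 2: derive anc(e,d) via R3 from anc(e,a), road(a,d)
round 2: derive anc(e,i) via R3 from anc(e,a), road(a,i)
round 2: derive anc(f,a) via R3 from anc(f,e), road(e,a)
round 2: derive anc(f,b) via R3 from anc(f,d), road(d,b)
round 2: derive anc(f,i) via R3 from anc(f,d), road(d,i)
round 3: derive anc(a,b) via R3 from anc(a,d), road(d,b)
round 3: derive anc(a,c) via R3 from anc(a,i), road(i,c)
round 3: derive anc(c,d) via R3 from anc(c,a), road(a,d)
round 3: derive anc(c,e) via R3 from anc(c,a), road(a,e)
round 3: derive anc(c,i) via R3 from anc(c,a), road(a,i)
round 3: derive anc(d,d) via R3 from anc(d,a), road(a,d)
round 3: derive anc(e,b) via R3 from anc(e,d), road(d,b)
round 3: derive anc(e,c) via R3 from anc(e,i), road(i,c)
round 3: derive anc(f,c) via R3 from anc(f,i), road(i,c)
round 4: derive anc(c,b) via R3 from anc(c,d), road(d,b)
round 4: derive anc(d,b) via R3 from anc(d,d), road(d,b)
round 4: derive anc(e,f) via R3 from anc(e,c), road(c,f)

anc(c,j)  [via R3]
  anc(c,c)  [via R2]
    cites(c,c)  [fact]
  road(c,j)  [fact]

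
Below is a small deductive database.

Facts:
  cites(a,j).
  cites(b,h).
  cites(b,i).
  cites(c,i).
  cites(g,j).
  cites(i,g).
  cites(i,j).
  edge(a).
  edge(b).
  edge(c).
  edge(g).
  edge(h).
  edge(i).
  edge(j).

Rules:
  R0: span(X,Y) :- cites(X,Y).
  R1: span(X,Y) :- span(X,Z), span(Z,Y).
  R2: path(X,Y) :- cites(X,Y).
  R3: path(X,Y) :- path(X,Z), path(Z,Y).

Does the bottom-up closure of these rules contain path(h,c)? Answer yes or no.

no

round 1: derive path(a,j) via R2 from cites(a,j)
round 1: derive path(b,h) via R2 from cites(b,h)
round 1: derive path(b,i) via R2 from cites(b,i)
round 1: derive path(c,i) via R2 from cites(c,i)
round 1: derive path(g,j) via R2 from cites(g,j)
round 1: derive path(i,g) via R2 from cites(i,g)
round 1: derive path(i,j) via R2 from cites(i,j)
round 2: derive path(b,g) via R3 from path(b,i), path(i,g)
round 2: derive path(b,j) via R3 from path(b,i), path(i,j)
round 2: derive path(c,g) via R3 from path(c,i), path(i,g)
round 2: derive path(c,j) via R3 from path(c,i), path(i,j)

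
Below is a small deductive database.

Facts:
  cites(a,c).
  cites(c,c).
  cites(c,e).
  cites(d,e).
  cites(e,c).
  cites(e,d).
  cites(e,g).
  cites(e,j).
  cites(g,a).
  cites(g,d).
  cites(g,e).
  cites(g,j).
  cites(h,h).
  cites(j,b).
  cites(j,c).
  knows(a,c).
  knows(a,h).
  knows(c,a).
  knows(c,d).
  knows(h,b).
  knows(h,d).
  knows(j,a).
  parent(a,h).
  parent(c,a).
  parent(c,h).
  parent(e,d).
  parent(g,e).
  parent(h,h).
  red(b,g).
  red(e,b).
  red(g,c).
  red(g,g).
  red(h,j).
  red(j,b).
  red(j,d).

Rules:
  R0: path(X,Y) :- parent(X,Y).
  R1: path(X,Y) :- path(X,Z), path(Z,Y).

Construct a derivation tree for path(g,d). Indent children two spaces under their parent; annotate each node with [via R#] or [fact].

round 1: derive path(a,h) via R0 from parent(a,h)
round 1: derive path(c,a) via R0 from parent(c,a)
round 1: derive path(c,h) via R0 from parent(c,h)
round 1: derive path(e,d) via R0 from parent(e,d)
round 1: derive path(g,e) via R0 from parent(g,e)
round 1: derive path(h,h) via R0 from parent(h,h)
round 2: derive path(g,d) via R1 from path(g,e), path(e,d)

path(g,d)  [via R1]
  path(g,e)  [via R0]
    parent(g,e)  [fact]
  path(e,d)  [via R0]
    parent(e,d)  [fact]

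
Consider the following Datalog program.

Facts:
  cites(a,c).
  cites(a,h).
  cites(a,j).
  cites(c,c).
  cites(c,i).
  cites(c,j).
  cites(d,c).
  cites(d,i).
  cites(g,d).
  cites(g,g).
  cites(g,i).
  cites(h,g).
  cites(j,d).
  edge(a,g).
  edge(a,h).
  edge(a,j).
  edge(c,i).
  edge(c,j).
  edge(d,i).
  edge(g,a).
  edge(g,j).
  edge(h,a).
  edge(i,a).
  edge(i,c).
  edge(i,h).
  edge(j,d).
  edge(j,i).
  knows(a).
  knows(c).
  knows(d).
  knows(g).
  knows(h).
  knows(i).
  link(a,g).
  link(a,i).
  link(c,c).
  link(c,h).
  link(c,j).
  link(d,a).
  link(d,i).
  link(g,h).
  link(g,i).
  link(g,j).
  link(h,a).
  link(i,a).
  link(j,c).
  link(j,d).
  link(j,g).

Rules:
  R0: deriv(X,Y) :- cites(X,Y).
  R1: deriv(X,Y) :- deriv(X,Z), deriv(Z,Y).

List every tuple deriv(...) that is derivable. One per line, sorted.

round 1: derive deriv(a,c) via R0 from cites(a,c)
round 1: derive deriv(a,h) via R0 from cites(a,h)
round 1: derive deriv(a,j) via R0 from cites(a,j)
round 1: derive deriv(c,c) via R0 from cites(c,c)
round 1: derive deriv(c,i) via R0 from cites(c,i)
round 1: derive deriv(c,j) via R0 from cites(c,j)
round 1: derive deriv(d,c) via R0 from cites(d,c)
round 1: derive deriv(d,i) via R0 from cites(d,i)
round 1: derive deriv(g,d) via R0 from cites(g,d)
round 1: derive deriv(g,g) via R0 from cites(g,g)
round 1: derive deriv(g,i) via R0 from cites(g,i)
round 1: derive deriv(h,g) via R0 from cites(h,g)
round 1: derive deriv(j,d) via R0 from cites(j,d)
round 2: derive deriv(a,d) via R1 from deriv(a,j), deriv(j,d)
round 2: derive deriv(a,g) via R1 from deriv(a,h), deriv(h,g)
round 2: derive deriv(a,i) via R1 from deriv(a,c), deriv(c,i)
round 2: derive deriv(c,d) via R1 from deriv(c,j), deriv(j,d)
round 2: derive deriv(d,j) via R1 from deriv(d,c), deriv(c,j)
round 2: derive deriv(g,c) via R1 from deriv(g,d), deriv(d,c)
round 2: derive deriv(h,d) via R1 from deriv(h,g), deriv(g,d)
round 2: derive deriv(h,i) via R1 from deriv(h,g), deriv(g,i)
round 2: derive deriv(j,c) via R1 from deriv(j,d), deriv(d,c)
round 2: derive deriv(j,i) via R1 from deriv(j,d), deriv(d,i)
round 3: derive deriv(d,d) via R1 from deriv(d,c), deriv(c,d)
round 3: derive deriv(g,j) via R1 from deriv(g,c), deriv(c,j)
round 3: derive deriv(h,c) via R1 from deriv(h,d), deriv(d,c)
round 3: derive deriv(h,j) via R1 from deriv(h,d), deriv(d,j)
round 3: derive deriv(j,j) via R1 from deriv(j,c), deriv(c,j)

deriv(a,c)
deriv(a,d)
deriv(a,g)
deriv(a,h)
deriv(a,i)
deriv(a,j)
deriv(c,c)
deriv(c,d)
deriv(c,i)
deriv(c,j)
deriv(d,c)
deriv(d,d)
deriv(d,i)
deriv(d,j)
deriv(g,c)
deriv(g,d)
deriv(g,g)
deriv(g,i)
deriv(g,j)
deriv(h,c)
deriv(h,d)
deriv(h,g)
deriv(h,i)
deriv(h,j)
deriv(j,c)
deriv(j,d)
deriv(j,i)
deriv(j,j)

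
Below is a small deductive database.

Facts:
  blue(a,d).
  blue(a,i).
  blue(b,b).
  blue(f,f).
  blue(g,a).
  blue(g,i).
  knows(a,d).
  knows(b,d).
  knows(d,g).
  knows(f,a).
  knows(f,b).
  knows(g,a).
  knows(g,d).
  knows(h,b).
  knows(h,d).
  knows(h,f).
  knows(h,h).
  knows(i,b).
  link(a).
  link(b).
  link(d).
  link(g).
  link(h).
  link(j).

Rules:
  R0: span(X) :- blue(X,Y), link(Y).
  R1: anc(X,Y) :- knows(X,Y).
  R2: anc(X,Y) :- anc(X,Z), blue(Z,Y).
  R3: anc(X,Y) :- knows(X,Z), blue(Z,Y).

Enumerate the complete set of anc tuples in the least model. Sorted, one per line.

anc(a,d)
anc(b,d)
anc(d,a)
anc(d,d)
anc(d,g)
anc(d,i)
anc(f,a)
anc(f,b)
anc(f,d)
anc(f,i)
anc(g,a)
anc(g,d)
anc(g,i)
anc(h,b)
anc(h,d)
anc(h,f)
anc(h,h)
anc(i,b)

round 1: derive anc(a,d) via R1 from knows(a,d)
round 1: derive anc(b,d) via R1 from knows(b,d)
round 1: derive anc(d,g) via R1 from knows(d,g)
round 1: derive anc(f,a) via R1 from knows(f,a)
round 1: derive anc(f,b) via R1 from knows(f,b)
round 1: derive anc(g,a) via R1 from knows(g,a)
round 1: derive anc(g,d) via R1 from knows(g,d)
round 1: derive anc(h,b) via R1 from knows(h,b)
round 1: derive anc(h,d) via R1 from knows(h,d)
round 1: derive anc(h,f) via R1 from knows(h,f)
round 1: derive anc(h,h) via R1 from knows(h,h)
round 1: derive anc(i,b) via R1 from knows(i,b)
round 1: derive anc(d,a) via R3 from knows(d,g), blue(g,a)
round 1: derive anc(d,i) via R3 from knows(d,g), blue(g,i)
round 1: derive anc(f,d) via R3 from knows(f,a), blue(a,d)
round 1: derive anc(f,i) via R3 from knows(f,a), blue(a,i)
round 1: derive anc(g,i) via R3 from knows(g,a), blue(a,i)
round 2: derive anc(d,d) via R2 from anc(d,a), blue(a,d)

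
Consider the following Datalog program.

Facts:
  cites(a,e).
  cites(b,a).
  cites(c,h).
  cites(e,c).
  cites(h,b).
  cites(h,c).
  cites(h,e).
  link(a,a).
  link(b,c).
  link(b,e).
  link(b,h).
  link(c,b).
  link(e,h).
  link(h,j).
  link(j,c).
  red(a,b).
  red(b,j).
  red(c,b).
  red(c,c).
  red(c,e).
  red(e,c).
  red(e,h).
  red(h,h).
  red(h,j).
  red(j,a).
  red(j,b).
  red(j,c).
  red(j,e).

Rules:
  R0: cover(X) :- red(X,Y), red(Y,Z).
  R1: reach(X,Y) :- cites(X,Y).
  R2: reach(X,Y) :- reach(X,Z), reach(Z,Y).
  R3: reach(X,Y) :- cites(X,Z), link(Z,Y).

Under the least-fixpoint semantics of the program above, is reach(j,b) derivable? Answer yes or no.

round 1: derive reach(a,e) via R1 from cites(a,e)
round 1: derive reach(b,a) via R1 from cites(b,a)
round 1: derive reach(c,h) via R1 from cites(c,h)
round 1: derive reach(e,c) via R1 from cites(e,c)
round 1: derive reach(h,b) via R1 from cites(h,b)
round 1: derive reach(h,c) via R1 from cites(h,c)
round 1: derive reach(h,e) via R1 from cites(h,e)
round 1: derive reach(a,h) via R3 from cites(a,e), link(e,h)
round 1: derive reach(c,j) via R3 from cites(c,h), link(h,j)
round 1: derive reach(e,b) via R3 from cites(e,c), link(c,b)
round 1: derive reach(h,h) via R3 from cites(h,b), link(b,h)
round 2: derive reach(a,b) via R2 from reach(a,e), reach(e,b)
round 2: derive reach(a,c) via R2 from reach(a,e), reach(e,c)
round 2: derive reach(b,e) via R2 from reach(b,a), reach(a,e)
round 2: derive reach(b,h) via R2 from reach(b,a), reach(a,h)
round 2: derive reach(c,b) via R2 from reach(c,h), reach(h,b)
round 2: derive reach(c,c) via R2 from reach(c,h), reach(h,c)
round 2: derive reach(c,e) via R2 from reach(c,h), reach(h,e)
round 2: derive reach(e,a) via R2 from reach(e,b), reach(b,a)
round 2: derive reach(e,h) via R2 from reach(e,c), reach(c,h)
round 2: derive reach(e,j) via R2 from reach(e,c), reach(c,j)
round 2: derive reach(h,a) via R2 from reach(h,b), reach(b,a)
round 2: derive reach(h,j) via R2 from reach(h,c), reach(c,j)
round 3: derive reach(a,a) via R2 from reach(a,b), reach(b,a)
round 3: derive reach(a,j) via R2 from reach(a,c), reach(c,j)
round 3: derive reach(b,b) via R2 from reach(b,a), reach(a,b)
round 3: derive reach(b,c) via R2 from reach(b,a), reach(a,c)
round 3: derive reach(b,j) via R2 from reach(b,e), reach(e,j)
round 3: derive reach(c,a) via R2 from reach(c,b), reach(b,a)
round 3: derive reach(e,e) via R2 from reach(e,a), reach(a,e)

no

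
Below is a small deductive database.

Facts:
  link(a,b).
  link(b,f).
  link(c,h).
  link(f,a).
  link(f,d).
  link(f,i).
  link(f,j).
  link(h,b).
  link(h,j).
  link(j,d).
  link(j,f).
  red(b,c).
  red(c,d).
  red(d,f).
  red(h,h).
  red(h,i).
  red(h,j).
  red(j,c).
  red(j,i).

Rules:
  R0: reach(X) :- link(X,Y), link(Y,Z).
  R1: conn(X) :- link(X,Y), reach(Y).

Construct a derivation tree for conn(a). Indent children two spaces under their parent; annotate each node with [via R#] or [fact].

round 1: derive reach(a) via R0 from link(a,b), link(b,f)
round 1: derive reach(b) via R0 from link(b,f), link(f,a)
round 1: derive reach(c) via R0 from link(c,h), link(h,b)
round 1: derive reach(f) via R0 from link(f,a), link(a,b)
round 1: derive reach(h) via R0 from link(h,b), link(b,f)
round 1: derive reach(j) via R0 from link(j,f), link(f,a)
round 2: derive conn(a) via R1 from link(a,b), reach(b)
round 2: derive conn(b) via R1 from link(b,f), reach(f)
round 2: derive conn(c) via R1 from link(c,h), reach(h)
round 2: derive conn(f) via R1 from link(f,a), reach(a)
round 2: derive conn(h) via R1 from link(h,b), reach(b)
round 2: derive conn(j) via R1 from link(j,f), reach(f)

conn(a)  [via R1]
  link(a,b)  [fact]
  reach(b)  [via R0]
    link(b,f)  [fact]
    link(f,a)  [fact]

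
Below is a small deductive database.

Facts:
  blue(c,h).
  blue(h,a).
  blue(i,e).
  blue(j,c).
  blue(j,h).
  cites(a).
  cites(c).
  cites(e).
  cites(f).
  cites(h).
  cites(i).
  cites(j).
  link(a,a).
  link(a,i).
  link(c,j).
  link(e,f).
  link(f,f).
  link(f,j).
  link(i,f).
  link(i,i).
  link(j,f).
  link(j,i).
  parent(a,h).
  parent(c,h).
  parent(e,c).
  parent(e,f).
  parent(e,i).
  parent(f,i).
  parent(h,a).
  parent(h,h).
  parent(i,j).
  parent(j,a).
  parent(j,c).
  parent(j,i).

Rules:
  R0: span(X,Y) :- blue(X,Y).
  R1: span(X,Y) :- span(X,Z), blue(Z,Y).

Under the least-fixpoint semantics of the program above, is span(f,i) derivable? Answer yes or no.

round 1: derive span(c,h) via R0 from blue(c,h)
round 1: derive span(h,a) via R0 from blue(h,a)
round 1: derive span(i,e) via R0 from blue(i,e)
round 1: derive span(j,c) via R0 from blue(j,c)
round 1: derive span(j,h) via R0 from blue(j,h)
round 2: derive span(c,a) via R1 from span(c,h), blue(h,a)
round 2: derive span(j,a) via R1 from span(j,h), blue(h,a)

no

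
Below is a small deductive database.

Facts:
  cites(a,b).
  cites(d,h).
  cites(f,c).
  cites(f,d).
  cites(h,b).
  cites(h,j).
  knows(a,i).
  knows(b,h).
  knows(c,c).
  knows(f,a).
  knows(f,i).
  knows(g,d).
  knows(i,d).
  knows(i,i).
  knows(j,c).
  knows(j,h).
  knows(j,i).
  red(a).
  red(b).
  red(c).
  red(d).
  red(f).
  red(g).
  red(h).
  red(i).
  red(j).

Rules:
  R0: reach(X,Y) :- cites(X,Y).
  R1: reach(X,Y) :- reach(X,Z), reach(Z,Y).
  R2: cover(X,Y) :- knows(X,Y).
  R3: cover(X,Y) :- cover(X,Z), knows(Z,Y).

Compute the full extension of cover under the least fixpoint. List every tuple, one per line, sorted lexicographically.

cover(a,d)
cover(a,i)
cover(b,h)
cover(c,c)
cover(f,a)
cover(f,d)
cover(f,i)
cover(g,d)
cover(i,d)
cover(i,i)
cover(j,c)
cover(j,d)
cover(j,h)
cover(j,i)

round 1: derive cover(a,i) via R2 from knows(a,i)
round 1: derive cover(b,h) via R2 from knows(b,h)
round 1: derive cover(c,c) via R2 from knows(c,c)
round 1: derive cover(f,a) via R2 from knows(f,a)
round 1: derive cover(f,i) via R2 from knows(f,i)
round 1: derive cover(g,d) via R2 from knows(g,d)
round 1: derive cover(i,d) via R2 from knows(i,d)
round 1: derive cover(i,i) via R2 from knows(i,i)
round 1: derive cover(j,c) via R2 from knows(j,c)
round 1: derive cover(j,h) via R2 from knows(j,h)
round 1: derive cover(j,i) via R2 from knows(j,i)
round 2: derive cover(a,d) via R3 from cover(a,i), knows(i,d)
round 2: derive cover(f,d) via R3 from cover(f,i), knows(i,d)
round 2: derive cover(j,d) via R3 from cover(j,i), knows(i,d)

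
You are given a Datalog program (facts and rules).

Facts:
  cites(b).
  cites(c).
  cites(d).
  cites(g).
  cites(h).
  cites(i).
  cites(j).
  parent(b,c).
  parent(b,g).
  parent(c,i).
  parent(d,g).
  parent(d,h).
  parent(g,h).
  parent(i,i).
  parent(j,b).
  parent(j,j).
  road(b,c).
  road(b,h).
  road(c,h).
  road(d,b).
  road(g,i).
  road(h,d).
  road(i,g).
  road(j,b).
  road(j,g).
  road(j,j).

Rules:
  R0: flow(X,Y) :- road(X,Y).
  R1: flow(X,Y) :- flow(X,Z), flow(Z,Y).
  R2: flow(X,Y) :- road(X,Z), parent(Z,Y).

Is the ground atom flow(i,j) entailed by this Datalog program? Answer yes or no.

round 1: derive flow(b,c) via R0 from road(b,c)
round 1: derive flow(b,h) via R0 from road(b,h)
round 1: derive flow(c,h) via R0 from road(c,h)
round 1: derive flow(d,b) via R0 from road(d,b)
round 1: derive flow(g,i) via R0 from road(g,i)
round 1: derive flow(h,d) via R0 from road(h,d)
round 1: derive flow(i,g) via R0 from road(i,g)
round 1: derive flow(j,b) via R0 from road(j,b)
round 1: derive flow(j,g) via R0 from road(j,g)
round 1: derive flow(j,j) via R0 from road(j,j)
round 1: derive flow(b,i) via R2 from road(b,c), parent(c,i)
round 1: derive flow(d,c) via R2 from road(d,b), parent(b,c)
round 1: derive flow(d,g) via R2 from road(d,b), parent(b,g)
round 1: derive flow(h,g) via R2 from road(h,d), parent(d,g)
round 1: derive flow(h,h) via R2 from road(h,d), parent(d,h)
round 1: derive flow(i,h) via R2 from road(i,g), parent(g,h)
round 1: derive flow(j,c) via R2 from road(j,b), parent(b,c)
round 1: derive flow(j,h) via R2 from road(j,g), parent(g,h)
round 2: derive flow(b,d) via R1 from flow(b,h), flow(h,d)
round 2: derive flow(b,g) via R1 from flow(b,h), flow(h,g)
round 2: derive flow(c,d) via R1 from flow(c,h), flow(h,d)
round 2: derive flow(c,g) via R1 from flow(c,h), flow(h,g)
round 2: derive flow(d,h) via R1 from flow(d,b), flow(b,h)
round 2: derive flow(d,i) via R1 from flow(d,b), flow(b,i)
round 2: derive flow(g,g) via R1 from flow(g,i), flow(i,g)
round 2: derive flow(g,h) via R1 from flow(g,i), flow(i,h)
round 2: derive flow(h,b) via R1 from flow(h,d), flow(d,b)
round 2: derive flow(h,c) via R1 from flow(h,d), flow(d,c)
round 2: derive flow(h,i) via R1 from flow(h,g), flow(g,i)
round 2: derive flow(i,d) via R1 from flow(i,h), flow(h,d)
round 2: derive flow(i,i) via R1 from flow(i,g), flow(g,i)
round 2: derive flow(j,d) via R1 from flow(j,h), flow(h,d)
round 2: derive flow(j,i) via R1 from flow(j,b), flow(b,i)
round 3: derive flow(b,b) via R1 from flow(b,d), flow(d,b)
round 3: derive flow(c,b) via R1 from flow(c,d), flow(d,b)
round 3: derive flow(c,c) via R1 from flow(c,d), flow(d,c)
round 3: derive flow(c,i) via R1 from flow(c,d), flow(d,i)
round 3: derive flow(d,d) via R1 from flow(d,b), flow(b,d)
round 3: derive flow(g,b) via R1 from flow(g,h), flow(h,b)
round 3: derive flow(g,c) via R1 from flow(g,h), flow(h,c)
round 3: derive flow(g,d) via R1 from flow(g,h), flow(h,d)
round 3: derive flow(i,b) via R1 from flow(i,d), flow(d,b)
round 3: derive flow(i,c) via R1 from flow(i,d), flow(d,c)

no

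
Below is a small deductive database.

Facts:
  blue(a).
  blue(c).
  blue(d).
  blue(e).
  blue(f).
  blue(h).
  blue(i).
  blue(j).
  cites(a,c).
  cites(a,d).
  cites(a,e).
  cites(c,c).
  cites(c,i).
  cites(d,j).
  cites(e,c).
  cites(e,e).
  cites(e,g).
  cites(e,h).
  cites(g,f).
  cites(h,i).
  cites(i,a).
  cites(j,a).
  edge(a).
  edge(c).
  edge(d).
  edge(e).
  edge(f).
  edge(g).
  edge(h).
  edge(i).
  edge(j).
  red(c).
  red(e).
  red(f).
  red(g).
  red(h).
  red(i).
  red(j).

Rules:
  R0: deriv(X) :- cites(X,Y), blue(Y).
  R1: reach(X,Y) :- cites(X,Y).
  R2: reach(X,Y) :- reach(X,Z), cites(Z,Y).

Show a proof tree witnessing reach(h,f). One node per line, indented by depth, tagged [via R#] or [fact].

round 1: derive reach(a,c) via R1 from cites(a,c)
round 1: derive reach(a,d) via R1 from cites(a,d)
round 1: derive reach(a,e) via R1 from cites(a,e)
round 1: derive reach(c,c) via R1 from cites(c,c)
round 1: derive reach(c,i) via R1 from cites(c,i)
round 1: derive reach(d,j) via R1 from cites(d,j)
round 1: derive reach(e,c) via R1 from cites(e,c)
round 1: derive reach(e,e) via R1 from cites(e,e)
round 1: derive reach(e,g) via R1 from cites(e,g)
round 1: derive reach(e,h) via R1 from cites(e,h)
round 1: derive reach(g,f) via R1 from cites(g,f)
round 1: derive reach(h,i) via R1 from cites(h,i)
round 1: derive reach(i,a) via R1 from cites(i,a)
round 1: derive reach(j,a) via R1 from cites(j,a)
round 2: derive reach(a,g) via R2 from reach(a,e), cites(e,g)
round 2: derive reach(a,h) via R2 from reach(a,e), cites(e,h)
round 2: derive reach(a,i) via R2 from reach(a,c), cites(c,i)
round 2: derive reach(a,j) via R2 from reach(a,d), cites(d,j)
round 2: derive reach(c,a) via R2 from reach(c,i), cites(i,a)
round 2: derive reach(d,a) via R2 from reach(d,j), cites(j,a)
round 2: derive reach(e,f) via R2 from reach(e,g), cites(g,f)
round 2: derive reach(e,i) via R2 from reach(e,c), cites(c,i)
round 2: derive reach(h,a) via R2 from reach(h,i), cites(i,a)
round 2: derive reach(i,c) via R2 from reach(i,a), cites(a,c)
round 2: derive reach(i,d) via R2 from reach(i,a), cites(a,d)
round 2: derive reach(i,e) via R2 from reach(i,a), cites(a,e)
round 2: derive reach(j,c) via R2 from reach(j,a), cites(a,c)
round 2: derive reach(j,d) via R2 from reach(j,a), cites(a,d)
round 2: derive reach(j,e) via R2 from reach(j,a), cites(a,e)
round 3: derive reach(a,a) via R2 from reach(a,i), cites(i,a)
round 3: derive reach(a,f) via R2 from reach(a,g), cites(g,f)
round 3: derive reach(c,d) via R2 from reach(c,a), cites(a,d)
round 3: derive reach(c,e) via R2 from reach(c,a), cites(a,e)
round 3: derive reach(d,c) via R2 from reach(d,a), cites(a,c)
round 3: derive reach(d,d) via R2 from reach(d,a), cites(a,d)
round 3: derive reach(d,e) via R2 from reach(d,a), cites(a,e)
round 3: derive reach(e,a) via R2 from reach(e,i), cites(i,a)
round 3: derive reach(h,c) via R2 from reach(h,a), cites(a,c)
round 3: derive reach(h,d) via R2 from reach(h,a), cites(a,d)
round 3: derive reach(h,e) via R2 from reach(h,a), cites(a,e)
round 3: derive reach(i,g) via R2 from reach(i,e), cites(e,g)
round 3: derive reach(i,h) via R2 from reach(i,e), cites(e,h)
round 3: derive reach(i,i) via R2 from reach(i,c), cites(c,i)
round 3: derive reach(i,j) via R2 from reach(i,d), cites(d,j)
round 3: derive reach(j,g) via R2 from reach(j,e), cites(e,g)
round 3: derive reach(j,h) via R2 from reach(j,e), cites(e,h)
round 3: derive reach(j,i) via R2 from reach(j,c), cites(c,i)
round 3: derive reach(j,j) via R2 from reach(j,d), cites(d,j)
round 4: derive reach(c,g) via R2 from reach(c,e), cites(e,g)
round 4: derive reach(c,h) via R2 from reach(c,e), cites(e,h)
round 4: derive reach(c,j) via R2 from reach(c,d), cites(d,j)
round 4: derive reach(d,g) via R2 from reach(d,e), cites(e,g)
round 4: derive reach(d,h) via R2 from reach(d,e), cites(e,h)
round 4: derive reach(d,i) via R2 from reach(d,c), cites(c,i)
round 4: derive reach(e,d) via R2 from reach(e,a), cites(a,d)
round 4: derive reach(h,g) via R2 from reach(h,e), cites(e,g)
round 4: derive reach(h,h) via R2 from reach(h,e), cites(e,h)
round 4: derive reach(h,j) via R2 from reach(h,d), cites(d,j)
round 4: derive reach(i,f) via R2 from reach(i,g), cites(g,f)
round 4: derive reach(j,f) via R2 from reach(j,g), cites(g,f)
round 5: derive reach(c,f) via R2 from reach(c,g), cites(g,f)
round 5: derive reach(d,f) via R2 from reach(d,g), cites(g,f)
round 5: derive reach(e,j) via R2 from reach(e,d), cites(d,j)
round 5: derive reach(h,f) via R2 from reach(h,g), cites(g,f)

reach(h,f)  [via R2]
  reach(h,g)  [via R2]
    reach(h,e)  [via R2]
      reach(h,a)  [via R2]
        reach(h,i)  [via R1]
          cites(h,i)  [fact]
        cites(i,a)  [fact]
      cites(a,e)  [fact]
    cites(e,g)  [fact]
  cites(g,f)  [fact]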